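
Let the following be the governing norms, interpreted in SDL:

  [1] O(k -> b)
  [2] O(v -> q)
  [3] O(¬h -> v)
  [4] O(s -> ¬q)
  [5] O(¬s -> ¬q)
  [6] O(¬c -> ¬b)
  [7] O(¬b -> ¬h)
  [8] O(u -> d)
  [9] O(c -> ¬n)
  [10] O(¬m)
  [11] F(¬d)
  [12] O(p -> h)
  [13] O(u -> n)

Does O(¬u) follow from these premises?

Premises 4 and 5 are O(s -> ¬q) and O(¬s -> ¬q); every ideal world satisfies s or ¬s, so in either case ¬q holds — hence O(¬q).
Premise 2 is O(v -> q); contrapositively O(¬q -> ¬v). Since O(¬q) holds, K gives O(¬v).
The contrapositive of premise 3 (O(¬h -> v)) is O(¬v -> h), and O(¬v) is already established, so O(h).
The contrapositive of premise 7 (O(¬b -> ¬h)) is O(h -> b), and O(h) is already established, so O(b).
Premise 6 is O(¬c -> ¬b); contrapositively O(b -> c). Since O(b) holds, K gives O(c).
Premise 9 is O(c -> ¬n); since O(c), deontic closure gives O(¬n).
Premise 13, O(u -> n), contraposes to O(¬n -> ¬u); with O(¬n) we get O(¬u).
Premises 1, 8, 10, 11, 12 do not contribute to this derivation.
So O(¬u) follows.

Yes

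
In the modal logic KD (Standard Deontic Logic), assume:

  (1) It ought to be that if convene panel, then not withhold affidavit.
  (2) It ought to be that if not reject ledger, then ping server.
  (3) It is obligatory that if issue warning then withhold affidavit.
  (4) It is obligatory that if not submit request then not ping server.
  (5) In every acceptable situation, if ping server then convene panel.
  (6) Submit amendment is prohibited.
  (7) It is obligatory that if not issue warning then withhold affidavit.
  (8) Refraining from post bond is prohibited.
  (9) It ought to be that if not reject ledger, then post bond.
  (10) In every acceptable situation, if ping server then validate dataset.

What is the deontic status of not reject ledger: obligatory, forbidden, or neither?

Forbidden

By case analysis on issue_warning: premise 3 gives O(issue_warning → withhold_affidavit) and premise 7 gives O(¬issue_warning → withhold_affidavit), so O(withhold_affidavit) either way.
The contrapositive of premise 1 (O(convene_panel → ¬withhold_affidavit)) is O(withhold_affidavit → ¬convene_panel), and O(withhold_affidavit) is already established, so O(¬convene_panel).
Premise 5 is O(ping_server → convene_panel); contrapositively O(¬convene_panel → ¬ping_server). Since O(¬convene_panel) holds, K gives O(¬ping_server).
The contrapositive of premise 2 (O(¬reject_ledger → ping_server)) is O(¬ping_server → reject_ledger), and O(¬ping_server) is already established, so O(reject_ledger).
Premises 4, 6, 8, 9, 10 do not contribute to this derivation.
Thus O(reject_ledger), which is F(¬reject_ledger): ¬reject_ledger is forbidden.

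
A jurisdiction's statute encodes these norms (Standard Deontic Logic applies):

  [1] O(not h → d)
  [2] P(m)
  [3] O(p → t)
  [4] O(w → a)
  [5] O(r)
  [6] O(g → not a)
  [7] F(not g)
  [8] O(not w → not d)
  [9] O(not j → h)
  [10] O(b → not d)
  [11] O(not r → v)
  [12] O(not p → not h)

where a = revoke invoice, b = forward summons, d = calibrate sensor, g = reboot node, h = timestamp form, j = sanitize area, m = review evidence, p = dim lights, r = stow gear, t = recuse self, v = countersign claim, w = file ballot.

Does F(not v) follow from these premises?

No

Premise 11 is O(not r → v), but O(not r) is not derivable from the premises, so it does not yield O(v).
No other premise forces O(v). An ideal world satisfying every premise can still have not v true, so F(not v) is not derivable.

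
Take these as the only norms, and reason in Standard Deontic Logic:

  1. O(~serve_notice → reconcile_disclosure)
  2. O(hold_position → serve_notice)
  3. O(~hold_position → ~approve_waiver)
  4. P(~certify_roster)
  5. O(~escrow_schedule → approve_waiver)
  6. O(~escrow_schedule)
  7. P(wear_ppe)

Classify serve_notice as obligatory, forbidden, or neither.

Obligatory

From premise 6 we have O(~escrow_schedule).
Premise 5 is O(~escrow_schedule → approve_waiver); since O(~escrow_schedule), deontic closure gives O(approve_waiver).
Premise 3, O(~hold_position → ~approve_waiver), contraposes to O(approve_waiver → hold_position); with O(approve_waiver) we get O(hold_position).
From O(hold_position) and premise 2, O(hold_position → serve_notice), we obtain O(serve_notice).
Premises 1, 4, 7 do not contribute to this derivation.
Hence serve_notice is obligatory.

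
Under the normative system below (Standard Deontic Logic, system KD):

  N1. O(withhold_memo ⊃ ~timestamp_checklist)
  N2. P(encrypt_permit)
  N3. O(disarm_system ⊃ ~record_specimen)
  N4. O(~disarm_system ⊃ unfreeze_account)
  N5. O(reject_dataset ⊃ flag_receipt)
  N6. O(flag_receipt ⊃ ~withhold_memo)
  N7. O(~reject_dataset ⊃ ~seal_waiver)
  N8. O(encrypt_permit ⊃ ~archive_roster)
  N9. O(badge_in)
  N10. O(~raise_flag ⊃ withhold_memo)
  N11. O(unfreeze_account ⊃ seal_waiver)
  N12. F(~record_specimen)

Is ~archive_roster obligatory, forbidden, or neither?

Premise 8 is O(encrypt_permit ⊃ ~archive_roster), but O(encrypt_permit) is not derivable from the premises (the permission P(encrypt_permit) asserts only ~O(~encrypt_permit), not O(encrypt_permit)), so it does not yield O(~archive_roster).
No premise or chain of K-axiom applications forces O(~archive_roster), and none forces O(archive_roster). So ~archive_roster is neither obligatory nor forbidden under these norms.

Neither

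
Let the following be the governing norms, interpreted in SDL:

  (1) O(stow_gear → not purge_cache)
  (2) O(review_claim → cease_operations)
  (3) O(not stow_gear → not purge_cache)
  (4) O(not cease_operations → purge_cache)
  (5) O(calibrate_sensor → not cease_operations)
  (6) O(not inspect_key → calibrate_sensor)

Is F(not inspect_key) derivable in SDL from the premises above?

Yes

Premises 3 and 1 are O(not stow_gear → not purge_cache) and O(stow_gear → not purge_cache); every ideal world satisfies not stow_gear or stow_gear, so in either case not purge_cache holds — hence O(not purge_cache).
Premise 4 is O(not cease_operations → purge_cache); contrapositively O(not purge_cache → cease_operations). Since O(not purge_cache) holds, K gives O(cease_operations).
Premise 5 is O(calibrate_sensor → not cease_operations); contrapositively O(cease_operations → not calibrate_sensor). Since O(cease_operations) holds, K gives O(not calibrate_sensor).
Premise 6 is O(not inspect_key → calibrate_sensor); contrapositively O(not calibrate_sensor → inspect_key). Since O(not calibrate_sensor) holds, K gives O(inspect_key).
Premise 2 does not contribute to this derivation.
So O(inspect_key) holds, i.e. F(not inspect_key). The claim follows.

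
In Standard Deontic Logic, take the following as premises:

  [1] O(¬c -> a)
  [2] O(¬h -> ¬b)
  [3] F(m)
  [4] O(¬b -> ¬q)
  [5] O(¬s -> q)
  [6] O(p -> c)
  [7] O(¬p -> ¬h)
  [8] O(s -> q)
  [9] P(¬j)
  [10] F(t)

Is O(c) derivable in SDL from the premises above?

Premises 5 and 8 cover both cases: O(¬s -> q) and O(s -> q). Since ¬s ∨ s is a tautology, O(q) follows.
Premise 4, O(¬b -> ¬q), contraposes to O(q -> b); with O(q) we get O(b).
Premise 2 is O(¬h -> ¬b); contrapositively O(b -> h). Since O(b) holds, K gives O(h).
Premise 7 is O(¬p -> ¬h); contrapositively O(h -> p). Since O(h) holds, K gives O(p).
Premise 6 is O(p -> c); since O(p), deontic closure gives O(c).
Premises 1, 3, 9, 10 do not contribute to this derivation.
So O(c) follows.

Yes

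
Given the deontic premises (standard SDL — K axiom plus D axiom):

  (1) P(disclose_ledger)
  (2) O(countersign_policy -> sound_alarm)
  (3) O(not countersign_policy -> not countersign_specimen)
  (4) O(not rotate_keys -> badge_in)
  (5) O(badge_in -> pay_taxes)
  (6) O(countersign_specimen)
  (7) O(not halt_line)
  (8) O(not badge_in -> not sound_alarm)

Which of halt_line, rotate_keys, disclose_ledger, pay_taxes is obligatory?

From premise 6 we have O(countersign_specimen).
Premise 3, O(not countersign_policy -> not countersign_specimen), contraposes to O(countersign_specimen -> countersign_policy); with O(countersign_specimen) we get O(countersign_policy).
With premise 2, O(countersign_policy -> sound_alarm), the K-axiom yields O(sound_alarm).
Premise 8 is O(not badge_in -> not sound_alarm); contrapositively O(sound_alarm -> badge_in). Since O(sound_alarm) holds, K gives O(badge_in).
Applying K to premise 5 (O(badge_in -> pay_taxes)) and O(badge_in) yields O(pay_taxes).
So O(pay_taxes) holds — pay_taxes is obligatory. None of the other listed options is made obligatory by any chain of premises.

pay_taxes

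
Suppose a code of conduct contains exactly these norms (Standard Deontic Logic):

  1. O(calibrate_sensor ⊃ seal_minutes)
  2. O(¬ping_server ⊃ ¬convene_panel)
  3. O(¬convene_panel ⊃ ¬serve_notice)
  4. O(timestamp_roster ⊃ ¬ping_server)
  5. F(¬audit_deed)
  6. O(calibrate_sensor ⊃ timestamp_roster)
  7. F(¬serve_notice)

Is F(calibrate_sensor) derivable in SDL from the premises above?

Yes

Premise 7 is F(¬serve_notice), i.e. O(serve_notice).
The contrapositive of premise 3 (O(¬convene_panel ⊃ ¬serve_notice)) is O(serve_notice ⊃ convene_panel), and O(serve_notice) is already established, so O(convene_panel).
Premise 2, O(¬ping_server ⊃ ¬convene_panel), contraposes to O(convene_panel ⊃ ping_server); with O(convene_panel) we get O(ping_server).
The contrapositive of premise 4 (O(timestamp_roster ⊃ ¬ping_server)) is O(ping_server ⊃ ¬timestamp_roster), and O(ping_server) is already established, so O(¬timestamp_roster).
The contrapositive of premise 6 (O(calibrate_sensor ⊃ timestamp_roster)) is O(¬timestamp_roster ⊃ ¬calibrate_sensor), and O(¬timestamp_roster) is already established, so O(¬calibrate_sensor).
Premises 1, 5 do not contribute to this derivation.
So O(¬calibrate_sensor) holds, i.e. F(calibrate_sensor). The claim follows.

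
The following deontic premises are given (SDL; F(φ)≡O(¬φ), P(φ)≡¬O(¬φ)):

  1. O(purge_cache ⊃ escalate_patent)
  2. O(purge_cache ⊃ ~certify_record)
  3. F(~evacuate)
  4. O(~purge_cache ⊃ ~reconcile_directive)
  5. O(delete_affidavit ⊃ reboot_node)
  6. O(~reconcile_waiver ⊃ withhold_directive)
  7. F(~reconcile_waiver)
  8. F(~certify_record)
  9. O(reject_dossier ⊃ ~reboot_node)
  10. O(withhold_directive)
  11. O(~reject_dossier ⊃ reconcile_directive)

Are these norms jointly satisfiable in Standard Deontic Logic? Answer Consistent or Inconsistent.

Consistent

Premise 6 is O(~reconcile_waiver ⊃ withhold_directive); even if O(withhold_directive) held, inferring O(~reconcile_waiver) would be affirming the consequent — invalid.
So O(~reconcile_waiver) is not derivable, and the apparent clash with O(reconcile_waiver) does not arise.
A world satisfying every obligation exists (e.g. certify_record=true, delete_affidavit=false, escalate_patent=false, evacuate=true, purge_cache=false, reboot_node=false, reconcile_directive=false, reconcile_waiver=true, reject_dossier=true, withhold_directive=true); no atom is both obligatory and forbidden, so the set is consistent.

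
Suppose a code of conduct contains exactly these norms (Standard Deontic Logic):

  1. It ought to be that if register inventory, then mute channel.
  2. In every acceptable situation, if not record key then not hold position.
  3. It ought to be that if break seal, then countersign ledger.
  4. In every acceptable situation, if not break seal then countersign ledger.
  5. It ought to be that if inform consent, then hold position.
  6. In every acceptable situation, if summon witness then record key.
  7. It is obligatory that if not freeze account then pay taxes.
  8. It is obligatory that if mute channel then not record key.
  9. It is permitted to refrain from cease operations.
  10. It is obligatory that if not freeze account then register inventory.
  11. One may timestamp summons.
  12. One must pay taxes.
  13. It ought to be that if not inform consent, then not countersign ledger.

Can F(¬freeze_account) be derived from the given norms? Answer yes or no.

Premises 4 and 3 are O(¬break_seal → countersign_ledger) and O(break_seal → countersign_ledger); every ideal world satisfies ¬break_seal or break_seal, so in either case countersign_ledger holds — hence O(countersign_ledger).
Premise 13, O(¬inform_consent → ¬countersign_ledger), contraposes to O(countersign_ledger → inform_consent); with O(countersign_ledger) we get O(inform_consent).
Premise 5 is O(inform_consent → hold_position); since O(inform_consent), deontic closure gives O(hold_position).
The contrapositive of premise 2 (O(¬record_key → ¬hold_position)) is O(hold_position → record_key), and O(hold_position) is already established, so O(record_key).
The contrapositive of premise 8 (O(mute_channel → ¬record_key)) is O(record_key → ¬mute_channel), and O(record_key) is already established, so O(¬mute_channel).
Premise 1 is O(register_inventory → mute_channel); contrapositively O(¬mute_channel → ¬register_inventory). Since O(¬mute_channel) holds, K gives O(¬register_inventory).
Premise 10, O(¬freeze_account → register_inventory), contraposes to O(¬register_inventory → freeze_account); with O(¬register_inventory) we get O(freeze_account).
Premises 6, 7, 9, 11, 12 do not contribute to this derivation.
So O(freeze_account) holds, i.e. F(¬freeze_account). The claim follows.

Yes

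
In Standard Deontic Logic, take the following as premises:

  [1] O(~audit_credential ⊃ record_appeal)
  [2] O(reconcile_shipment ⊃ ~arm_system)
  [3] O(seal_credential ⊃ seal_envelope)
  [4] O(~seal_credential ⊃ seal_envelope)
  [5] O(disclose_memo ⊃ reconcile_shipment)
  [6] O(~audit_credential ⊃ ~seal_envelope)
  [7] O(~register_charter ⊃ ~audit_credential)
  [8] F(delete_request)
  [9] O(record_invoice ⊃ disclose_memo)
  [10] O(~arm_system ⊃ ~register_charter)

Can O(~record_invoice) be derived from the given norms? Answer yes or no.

Premises 4 and 3 cover both cases: O(~seal_credential ⊃ seal_envelope) and O(seal_credential ⊃ seal_envelope). Since ~seal_credential ∨ seal_credential is a tautology, O(seal_envelope) follows.
Premise 6 is O(~audit_credential ⊃ ~seal_envelope); contrapositively O(seal_envelope ⊃ audit_credential). Since O(seal_envelope) holds, K gives O(audit_credential).
The contrapositive of premise 7 (O(~register_charter ⊃ ~audit_credential)) is O(audit_credential ⊃ register_charter), and O(audit_credential) is already established, so O(register_charter).
Premise 10 is O(~arm_system ⊃ ~register_charter); contrapositively O(register_charter ⊃ arm_system). Since O(register_charter) holds, K gives O(arm_system).
The contrapositive of premise 2 (O(reconcile_shipment ⊃ ~arm_system)) is O(arm_system ⊃ ~reconcile_shipment), and O(arm_system) is already established, so O(~reconcile_shipment).
Premise 5 is O(disclose_memo ⊃ reconcile_shipment); contrapositively O(~reconcile_shipment ⊃ ~disclose_memo). Since O(~reconcile_shipment) holds, K gives O(~disclose_memo).
Premise 9, O(record_invoice ⊃ disclose_memo), contraposes to O(~disclose_memo ⊃ ~record_invoice); with O(~disclose_memo) we get O(~record_invoice).
Premises 1, 8 do not contribute to this derivation.
So O(~record_invoice) follows.

Yes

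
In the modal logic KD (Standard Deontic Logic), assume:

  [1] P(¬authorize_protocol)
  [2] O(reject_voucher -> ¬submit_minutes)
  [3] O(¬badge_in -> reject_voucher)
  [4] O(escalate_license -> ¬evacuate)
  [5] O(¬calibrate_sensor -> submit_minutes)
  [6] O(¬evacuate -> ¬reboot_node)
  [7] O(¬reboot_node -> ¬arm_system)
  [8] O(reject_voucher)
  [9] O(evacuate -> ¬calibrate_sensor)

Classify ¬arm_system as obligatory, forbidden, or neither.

Obligatory

Premise 8 gives O(reject_voucher).
From O(reject_voucher) and premise 2, O(reject_voucher -> ¬submit_minutes), we obtain O(¬submit_minutes).
The contrapositive of premise 5 (O(¬calibrate_sensor -> submit_minutes)) is O(¬submit_minutes -> calibrate_sensor), and O(¬submit_minutes) is already established, so O(calibrate_sensor).
Premise 9 is O(evacuate -> ¬calibrate_sensor); contrapositively O(calibrate_sensor -> ¬evacuate). Since O(calibrate_sensor) holds, K gives O(¬evacuate).
With premise 6, O(¬evacuate -> ¬reboot_node), the K-axiom yields O(¬reboot_node).
Premise 7 is O(¬reboot_node -> ¬arm_system); since O(¬reboot_node), deontic closure gives O(¬arm_system).
Premises 1, 3, 4 do not contribute to this derivation.
Hence ¬arm_system is obligatory.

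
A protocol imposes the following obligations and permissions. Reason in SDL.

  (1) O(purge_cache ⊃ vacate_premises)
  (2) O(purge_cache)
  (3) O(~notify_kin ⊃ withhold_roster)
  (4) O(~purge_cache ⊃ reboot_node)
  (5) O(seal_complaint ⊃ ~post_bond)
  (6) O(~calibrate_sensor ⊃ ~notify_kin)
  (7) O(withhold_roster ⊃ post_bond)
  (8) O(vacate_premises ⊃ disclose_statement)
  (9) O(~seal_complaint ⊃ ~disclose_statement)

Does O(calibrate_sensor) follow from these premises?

Premise 2 states O(purge_cache) outright.
With premise 1, O(purge_cache ⊃ vacate_premises), the K-axiom yields O(vacate_premises).
With premise 8, O(vacate_premises ⊃ disclose_statement), the K-axiom yields O(disclose_statement).
The contrapositive of premise 9 (O(~seal_complaint ⊃ ~disclose_statement)) is O(disclose_statement ⊃ seal_complaint), and O(disclose_statement) is already established, so O(seal_complaint).
Premise 5 is O(seal_complaint ⊃ ~post_bond); since O(seal_complaint), deontic closure gives O(~post_bond).
Premise 7, O(withhold_roster ⊃ post_bond), contraposes to O(~post_bond ⊃ ~withhold_roster); with O(~post_bond) we get O(~withhold_roster).
Premise 3 is O(~notify_kin ⊃ withhold_roster); contrapositively O(~withhold_roster ⊃ notify_kin). Since O(~withhold_roster) holds, K gives O(notify_kin).
The contrapositive of premise 6 (O(~calibrate_sensor ⊃ ~notify_kin)) is O(notify_kin ⊃ calibrate_sensor), and O(notify_kin) is already established, so O(calibrate_sensor).
Premise 4 does not contribute to this derivation.
So O(calibrate_sensor) follows.

Yes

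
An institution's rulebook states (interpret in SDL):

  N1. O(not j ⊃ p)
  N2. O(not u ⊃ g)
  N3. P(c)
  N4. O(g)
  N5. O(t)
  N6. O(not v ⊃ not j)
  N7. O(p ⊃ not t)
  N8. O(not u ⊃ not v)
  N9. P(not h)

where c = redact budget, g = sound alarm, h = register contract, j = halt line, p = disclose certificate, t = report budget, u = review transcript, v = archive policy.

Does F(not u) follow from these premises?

Yes

Premise 5 states O(t) outright.
Premise 7, O(p ⊃ not t), contraposes to O(t ⊃ not p); with O(t) we get O(not p).
Premise 1, O(not j ⊃ p), contraposes to O(not p ⊃ j); with O(not p) we get O(j).
The contrapositive of premise 6 (O(not v ⊃ not j)) is O(j ⊃ v), and O(j) is already established, so O(v).
The contrapositive of premise 8 (O(not u ⊃ not v)) is O(v ⊃ u), and O(v) is already established, so O(u).
Premises 2, 3, 4, 9 do not contribute to this derivation.
So O(u) holds, i.e. F(not u). The claim follows.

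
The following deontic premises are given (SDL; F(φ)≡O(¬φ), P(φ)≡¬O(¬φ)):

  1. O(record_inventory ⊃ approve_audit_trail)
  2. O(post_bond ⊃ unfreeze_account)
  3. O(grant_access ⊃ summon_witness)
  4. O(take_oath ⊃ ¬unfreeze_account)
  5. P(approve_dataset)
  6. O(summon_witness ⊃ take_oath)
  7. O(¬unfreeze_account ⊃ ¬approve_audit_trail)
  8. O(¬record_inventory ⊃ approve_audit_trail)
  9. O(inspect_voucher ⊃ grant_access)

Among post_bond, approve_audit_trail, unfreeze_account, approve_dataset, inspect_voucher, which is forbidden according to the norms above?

inspect_voucher

Premises 8 and 1 cover both cases: O(¬record_inventory ⊃ approve_audit_trail) and O(record_inventory ⊃ approve_audit_trail). Since ¬record_inventory ∨ record_inventory is a tautology, O(approve_audit_trail) follows.
Premise 7, O(¬unfreeze_account ⊃ ¬approve_audit_trail), contraposes to O(approve_audit_trail ⊃ unfreeze_account); with O(approve_audit_trail) we get O(unfreeze_account).
The contrapositive of premise 4 (O(take_oath ⊃ ¬unfreeze_account)) is O(unfreeze_account ⊃ ¬take_oath), and O(unfreeze_account) is already established, so O(¬take_oath).
The contrapositive of premise 6 (O(summon_witness ⊃ take_oath)) is O(¬take_oath ⊃ ¬summon_witness), and O(¬take_oath) is already established, so O(¬summon_witness).
The contrapositive of premise 3 (O(grant_access ⊃ summon_witness)) is O(¬summon_witness ⊃ ¬grant_access), and O(¬summon_witness) is already established, so O(¬grant_access).
The contrapositive of premise 9 (O(inspect_voucher ⊃ grant_access)) is O(¬grant_access ⊃ ¬inspect_voucher), and O(¬grant_access) is already established, so O(¬inspect_voucher).
So O(¬inspect_voucher) holds, i.e. inspect_voucher is forbidden. None of the other listed options is forbidden under the premises.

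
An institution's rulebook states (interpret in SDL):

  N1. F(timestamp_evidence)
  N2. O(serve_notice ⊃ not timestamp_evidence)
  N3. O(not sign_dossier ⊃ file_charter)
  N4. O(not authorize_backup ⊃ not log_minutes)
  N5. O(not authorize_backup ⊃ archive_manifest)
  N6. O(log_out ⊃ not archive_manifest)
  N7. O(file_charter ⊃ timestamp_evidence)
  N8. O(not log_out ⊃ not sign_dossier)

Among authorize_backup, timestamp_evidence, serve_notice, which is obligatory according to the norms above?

authorize_backup

Premise 1 is F(timestamp_evidence), i.e. O(not timestamp_evidence).
Premise 7, O(file_charter ⊃ timestamp_evidence), contraposes to O(not timestamp_evidence ⊃ not file_charter); with O(not timestamp_evidence) we get O(not file_charter).
Premise 3 is O(not sign_dossier ⊃ file_charter); contrapositively O(not file_charter ⊃ sign_dossier). Since O(not file_charter) holds, K gives O(sign_dossier).
The contrapositive of premise 8 (O(not log_out ⊃ not sign_dossier)) is O(sign_dossier ⊃ log_out), and O(sign_dossier) is already established, so O(log_out).
From O(log_out) and premise 6, O(log_out ⊃ not archive_manifest), we obtain O(not archive_manifest).
Premise 5 is O(not authorize_backup ⊃ archive_manifest); contrapositively O(not archive_manifest ⊃ authorize_backup). Since O(not archive_manifest) holds, K gives O(authorize_backup).
So O(authorize_backup) holds — authorize_backup is obligatory. None of the other listed options is made obligatory by any chain of premises.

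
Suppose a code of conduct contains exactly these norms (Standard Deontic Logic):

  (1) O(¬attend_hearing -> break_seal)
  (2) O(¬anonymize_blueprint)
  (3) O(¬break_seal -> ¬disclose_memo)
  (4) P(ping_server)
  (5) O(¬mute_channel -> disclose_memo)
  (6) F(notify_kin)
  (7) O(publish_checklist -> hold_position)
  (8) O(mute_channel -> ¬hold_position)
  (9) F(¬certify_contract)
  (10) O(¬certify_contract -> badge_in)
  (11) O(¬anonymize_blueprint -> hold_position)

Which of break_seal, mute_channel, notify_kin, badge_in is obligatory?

Premise 2 states O(¬anonymize_blueprint) outright.
Applying K to premise 11 (O(¬anonymize_blueprint -> hold_position)) and O(¬anonymize_blueprint) yields O(hold_position).
The contrapositive of premise 8 (O(mute_channel -> ¬hold_position)) is O(hold_position -> ¬mute_channel), and O(hold_position) is already established, so O(¬mute_channel).
From O(¬mute_channel) and premise 5, O(¬mute_channel -> disclose_memo), we obtain O(disclose_memo).
Premise 3 is O(¬break_seal -> ¬disclose_memo); contrapositively O(disclose_memo -> break_seal). Since O(disclose_memo) holds, K gives O(break_seal).
So O(break_seal) holds — break_seal is obligatory. None of the other listed options is made obligatory by any chain of premises.

break_seal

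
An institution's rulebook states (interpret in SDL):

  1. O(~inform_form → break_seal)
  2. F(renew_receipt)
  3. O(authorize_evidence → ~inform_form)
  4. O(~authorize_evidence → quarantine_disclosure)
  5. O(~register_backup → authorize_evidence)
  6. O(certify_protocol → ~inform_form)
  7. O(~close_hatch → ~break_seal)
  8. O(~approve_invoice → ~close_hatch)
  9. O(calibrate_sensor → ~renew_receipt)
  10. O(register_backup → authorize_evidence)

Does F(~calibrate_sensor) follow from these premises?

No

Premise 9 is O(calibrate_sensor → ~renew_receipt); even if O(~renew_receipt) held, inferring O(calibrate_sensor) would be affirming the consequent — invalid.
No other premise forces O(calibrate_sensor). An ideal world satisfying every premise can still have ~calibrate_sensor true, so F(~calibrate_sensor) is not derivable.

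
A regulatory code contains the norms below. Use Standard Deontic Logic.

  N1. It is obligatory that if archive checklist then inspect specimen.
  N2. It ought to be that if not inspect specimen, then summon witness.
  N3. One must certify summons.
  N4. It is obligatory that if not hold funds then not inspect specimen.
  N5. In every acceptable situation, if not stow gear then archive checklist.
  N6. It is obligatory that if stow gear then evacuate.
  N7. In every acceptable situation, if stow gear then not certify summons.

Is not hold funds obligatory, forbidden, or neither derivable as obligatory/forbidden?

Forbidden

Premise 3 states O(certify_summons) outright.
The contrapositive of premise 7 (O(stow_gear → ¬certify_summons)) is O(certify_summons → ¬stow_gear), and O(certify_summons) is already established, so O(¬stow_gear).
From O(¬stow_gear) and premise 5, O(¬stow_gear → archive_checklist), we obtain O(archive_checklist).
From O(archive_checklist) and premise 1, O(archive_checklist → inspect_specimen), we obtain O(inspect_specimen).
Premise 4, O(¬hold_funds → ¬inspect_specimen), contraposes to O(inspect_specimen → hold_funds); with O(inspect_specimen) we get O(hold_funds).
Premises 2, 6 do not contribute to this derivation.
Thus O(hold_funds), which is F(¬hold_funds): ¬hold_funds is forbidden.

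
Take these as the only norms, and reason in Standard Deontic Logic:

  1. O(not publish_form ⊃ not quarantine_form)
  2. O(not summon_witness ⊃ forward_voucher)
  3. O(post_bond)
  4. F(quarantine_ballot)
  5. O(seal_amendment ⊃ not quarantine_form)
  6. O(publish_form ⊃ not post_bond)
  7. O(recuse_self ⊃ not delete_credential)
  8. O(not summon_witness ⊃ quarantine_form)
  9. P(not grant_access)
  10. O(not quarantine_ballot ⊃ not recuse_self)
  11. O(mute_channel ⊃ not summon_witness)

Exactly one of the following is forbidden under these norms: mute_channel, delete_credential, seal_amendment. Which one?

Premise 3 states O(post_bond) outright.
Premise 6, O(publish_form ⊃ not post_bond), contraposes to O(post_bond ⊃ not publish_form); with O(post_bond) we get O(not publish_form).
With premise 1, O(not publish_form ⊃ not quarantine_form), the K-axiom yields O(not quarantine_form).
Premise 8, O(not summon_witness ⊃ quarantine_form), contraposes to O(not quarantine_form ⊃ summon_witness); with O(not quarantine_form) we get O(summon_witness).
The contrapositive of premise 11 (O(mute_channel ⊃ not summon_witness)) is O(summon_witness ⊃ not mute_channel), and O(summon_witness) is already established, so O(not mute_channel).
So O(not mute_channel) holds, i.e. mute_channel is forbidden. None of the other listed options is forbidden under the premises.

mute_channel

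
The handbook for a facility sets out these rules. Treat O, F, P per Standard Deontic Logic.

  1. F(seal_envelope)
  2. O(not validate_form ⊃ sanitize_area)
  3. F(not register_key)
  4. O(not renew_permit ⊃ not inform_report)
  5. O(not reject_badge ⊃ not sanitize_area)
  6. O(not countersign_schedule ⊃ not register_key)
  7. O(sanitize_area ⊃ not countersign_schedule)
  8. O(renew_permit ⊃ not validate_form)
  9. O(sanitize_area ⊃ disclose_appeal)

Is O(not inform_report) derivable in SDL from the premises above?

Premise 3, F(not register_key), is equivalent to O(register_key).
Premise 6, O(not countersign_schedule ⊃ not register_key), contraposes to O(register_key ⊃ countersign_schedule); with O(register_key) we get O(countersign_schedule).
The contrapositive of premise 7 (O(sanitize_area ⊃ not countersign_schedule)) is O(countersign_schedule ⊃ not sanitize_area), and O(countersign_schedule) is already established, so O(not sanitize_area).
Premise 2 is O(not validate_form ⊃ sanitize_area); contrapositively O(not sanitize_area ⊃ validate_form). Since O(not sanitize_area) holds, K gives O(validate_form).
The contrapositive of premise 8 (O(renew_permit ⊃ not validate_form)) is O(validate_form ⊃ not renew_permit), and O(validate_form) is already established, so O(not renew_permit).
With premise 4, O(not renew_permit ⊃ not inform_report), the K-axiom yields O(not inform_report).
Premises 1, 5, 9 do not contribute to this derivation.
So O(not inform_report) follows.

Yes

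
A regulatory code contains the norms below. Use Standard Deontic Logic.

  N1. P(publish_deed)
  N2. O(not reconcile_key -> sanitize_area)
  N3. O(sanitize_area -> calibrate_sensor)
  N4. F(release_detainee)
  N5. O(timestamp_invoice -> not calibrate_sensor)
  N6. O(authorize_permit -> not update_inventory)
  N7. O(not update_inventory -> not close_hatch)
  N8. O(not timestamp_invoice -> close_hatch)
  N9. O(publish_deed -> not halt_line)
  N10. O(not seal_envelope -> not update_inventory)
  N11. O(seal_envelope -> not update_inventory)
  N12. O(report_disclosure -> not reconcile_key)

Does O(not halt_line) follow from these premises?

Premise 9 is O(publish_deed -> not halt_line), but O(publish_deed) is not derivable from the premises (the permission P(publish_deed) asserts only not O(not publish_deed), not O(publish_deed)), so it does not yield O(not halt_line).
No other premise forces O(not halt_line). An ideal world satisfying every premise can still have not halt_line false, so O(not halt_line) is not derivable.

No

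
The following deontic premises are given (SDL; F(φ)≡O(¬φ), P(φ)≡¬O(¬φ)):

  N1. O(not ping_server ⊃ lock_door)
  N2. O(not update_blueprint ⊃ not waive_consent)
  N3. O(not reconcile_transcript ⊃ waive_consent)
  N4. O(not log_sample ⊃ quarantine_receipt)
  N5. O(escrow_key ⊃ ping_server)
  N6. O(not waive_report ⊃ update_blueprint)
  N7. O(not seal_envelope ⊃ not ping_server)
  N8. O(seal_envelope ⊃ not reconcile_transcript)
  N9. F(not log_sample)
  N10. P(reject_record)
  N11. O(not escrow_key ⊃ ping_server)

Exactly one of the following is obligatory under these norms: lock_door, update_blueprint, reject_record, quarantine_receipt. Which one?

update_blueprint

Premises 11 and 5 are O(not escrow_key ⊃ ping_server) and O(escrow_key ⊃ ping_server); every ideal world satisfies not escrow_key or escrow_key, so in either case ping_server holds — hence O(ping_server).
Premise 7, O(not seal_envelope ⊃ not ping_server), contraposes to O(ping_server ⊃ seal_envelope); with O(ping_server) we get O(seal_envelope).
Applying K to premise 8 (O(seal_envelope ⊃ not reconcile_transcript)) and O(seal_envelope) yields O(not reconcile_transcript).
Premise 3 is O(not reconcile_transcript ⊃ waive_consent); since O(not reconcile_transcript), deontic closure gives O(waive_consent).
Premise 2, O(not update_blueprint ⊃ not waive_consent), contraposes to O(waive_consent ⊃ update_blueprint); with O(waive_consent) we get O(update_blueprint).
So O(update_blueprint) holds — update_blueprint is obligatory. None of the other listed options is made obligatory by any chain of premises.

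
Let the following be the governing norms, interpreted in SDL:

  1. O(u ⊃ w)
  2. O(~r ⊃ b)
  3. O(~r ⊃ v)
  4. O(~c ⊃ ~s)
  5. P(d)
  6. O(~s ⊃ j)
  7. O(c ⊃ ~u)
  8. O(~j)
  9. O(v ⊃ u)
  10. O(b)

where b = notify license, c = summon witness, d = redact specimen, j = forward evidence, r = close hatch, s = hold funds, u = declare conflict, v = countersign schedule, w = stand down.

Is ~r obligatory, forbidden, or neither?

Premise 8 states O(~j) outright.
The contrapositive of premise 6 (O(~s ⊃ j)) is O(~j ⊃ s), and O(~j) is already established, so O(s).
Premise 4, O(~c ⊃ ~s), contraposes to O(s ⊃ c); with O(s) we get O(c).
Applying K to premise 7 (O(c ⊃ ~u)) and O(c) yields O(~u).
Premise 9, O(v ⊃ u), contraposes to O(~u ⊃ ~v); with O(~u) we get O(~v).
Premise 3 is O(~r ⊃ v); contrapositively O(~v ⊃ r). Since O(~v) holds, K gives O(r).
Premises 1, 2, 5, 10 do not contribute to this derivation.
Thus O(r), which is F(~r): ~r is forbidden.

Forbidden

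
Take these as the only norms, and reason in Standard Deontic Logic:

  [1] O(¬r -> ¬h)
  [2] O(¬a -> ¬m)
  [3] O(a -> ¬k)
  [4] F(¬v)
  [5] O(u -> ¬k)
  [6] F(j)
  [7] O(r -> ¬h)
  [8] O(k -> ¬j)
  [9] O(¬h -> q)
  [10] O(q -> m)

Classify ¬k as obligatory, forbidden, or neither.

Premises 1 and 7 cover both cases: O(¬r -> ¬h) and O(r -> ¬h). Since ¬r ∨ r is a tautology, O(¬h) follows.
Applying K to premise 9 (O(¬h -> q)) and O(¬h) yields O(q).
Applying K to premise 10 (O(q -> m)) and O(q) yields O(m).
Premise 2, O(¬a -> ¬m), contraposes to O(m -> a); with O(m) we get O(a).
Applying K to premise 3 (O(a -> ¬k)) and O(a) yields O(¬k).
Premises 4, 5, 6, 8 do not contribute to this derivation.
Hence ¬k is obligatory.

Obligatory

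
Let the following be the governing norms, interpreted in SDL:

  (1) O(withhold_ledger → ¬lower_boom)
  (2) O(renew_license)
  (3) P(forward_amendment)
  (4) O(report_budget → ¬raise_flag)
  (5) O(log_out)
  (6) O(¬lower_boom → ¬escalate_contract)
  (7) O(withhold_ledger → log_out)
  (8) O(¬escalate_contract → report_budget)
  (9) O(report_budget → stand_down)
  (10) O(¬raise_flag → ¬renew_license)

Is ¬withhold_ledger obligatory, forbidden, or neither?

Obligatory

From premise 2 we have O(renew_license).
Premise 10, O(¬raise_flag → ¬renew_license), contraposes to O(renew_license → raise_flag); with O(renew_license) we get O(raise_flag).
Premise 4 is O(report_budget → ¬raise_flag); contrapositively O(raise_flag → ¬report_budget). Since O(raise_flag) holds, K gives O(¬report_budget).
The contrapositive of premise 8 (O(¬escalate_contract → report_budget)) is O(¬report_budget → escalate_contract), and O(¬report_budget) is already established, so O(escalate_contract).
The contrapositive of premise 6 (O(¬lower_boom → ¬escalate_contract)) is O(escalate_contract → lower_boom), and O(escalate_contract) is already established, so O(lower_boom).
The contrapositive of premise 1 (O(withhold_ledger → ¬lower_boom)) is O(lower_boom → ¬withhold_ledger), and O(lower_boom) is already established, so O(¬withhold_ledger).
Premises 3, 5, 7, 9 do not contribute to this derivation.
Hence ¬withhold_ledger is obligatory.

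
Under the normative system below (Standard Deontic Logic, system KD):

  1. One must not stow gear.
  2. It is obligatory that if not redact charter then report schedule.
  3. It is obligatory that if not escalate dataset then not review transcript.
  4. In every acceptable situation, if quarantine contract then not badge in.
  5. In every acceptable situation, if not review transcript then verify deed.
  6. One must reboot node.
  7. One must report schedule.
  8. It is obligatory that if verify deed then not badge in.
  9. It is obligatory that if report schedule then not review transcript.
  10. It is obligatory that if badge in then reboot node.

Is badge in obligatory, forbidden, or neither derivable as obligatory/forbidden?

Premise 7 gives O(report_schedule).
Applying K to premise 9 (O(report_schedule → ¬review_transcript)) and O(report_schedule) yields O(¬review_transcript).
Applying K to premise 5 (O(¬review_transcript → verify_deed)) and O(¬review_transcript) yields O(verify_deed).
From O(verify_deed) and premise 8, O(verify_deed → ¬badge_in), we obtain O(¬badge_in).
Premises 1, 2, 3, 4, 6, 10 do not contribute to this derivation.
Thus O(¬badge_in), which is F(badge_in): badge_in is forbidden.

Forbidden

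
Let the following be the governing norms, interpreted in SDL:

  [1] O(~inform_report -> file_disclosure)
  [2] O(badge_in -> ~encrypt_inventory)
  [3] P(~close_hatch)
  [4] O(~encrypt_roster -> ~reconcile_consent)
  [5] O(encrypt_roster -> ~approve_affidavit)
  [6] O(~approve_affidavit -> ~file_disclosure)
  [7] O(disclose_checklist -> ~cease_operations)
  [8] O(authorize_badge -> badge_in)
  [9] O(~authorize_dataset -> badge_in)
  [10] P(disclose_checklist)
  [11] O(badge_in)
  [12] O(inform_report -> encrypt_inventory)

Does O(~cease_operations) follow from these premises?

No

Premise 7 is O(disclose_checklist -> ~cease_operations), but O(disclose_checklist) is not derivable from the premises (the permission P(disclose_checklist) asserts only ~O(~disclose_checklist), not O(disclose_checklist)), so it does not yield O(~cease_operations).
No other premise forces O(~cease_operations). An ideal world satisfying every premise can still have ~cease_operations false, so O(~cease_operations) is not derivable.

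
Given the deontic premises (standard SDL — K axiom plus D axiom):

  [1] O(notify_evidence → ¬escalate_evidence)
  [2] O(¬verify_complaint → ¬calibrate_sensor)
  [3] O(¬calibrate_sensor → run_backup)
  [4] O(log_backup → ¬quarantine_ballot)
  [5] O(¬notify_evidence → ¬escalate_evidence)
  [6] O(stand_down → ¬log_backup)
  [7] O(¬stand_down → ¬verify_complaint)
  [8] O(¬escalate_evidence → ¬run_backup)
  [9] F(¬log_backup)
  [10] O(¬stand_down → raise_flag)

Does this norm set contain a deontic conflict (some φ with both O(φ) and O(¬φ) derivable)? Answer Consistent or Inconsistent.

Premises 5 and 1 cover both cases: O(¬notify_evidence → ¬escalate_evidence) and O(notify_evidence → ¬escalate_evidence). Since ¬notify_evidence ∨ notify_evidence is a tautology, O(¬escalate_evidence) follows.
Applying K to premise 8 (O(¬escalate_evidence → ¬run_backup)) and O(¬escalate_evidence) yields O(¬run_backup).
Premise 3, O(¬calibrate_sensor → run_backup), contraposes to O(¬run_backup → calibrate_sensor); with O(¬run_backup) we get O(calibrate_sensor).
The contrapositive of premise 2 (O(¬verify_complaint → ¬calibrate_sensor)) is O(calibrate_sensor → verify_complaint), and O(calibrate_sensor) is already established, so O(verify_complaint).
Premise 7, O(¬stand_down → ¬verify_complaint), contraposes to O(verify_complaint → stand_down); with O(verify_complaint) we get O(stand_down).
Applying K to premise 6 (O(stand_down → ¬log_backup)) and O(stand_down) yields O(¬log_backup).
However, F(¬log_backup) at premise 9 amounts to O(log_backup).
We now have both O(¬log_backup) and O(log_backup) — log_backup is simultaneously obligatory and forbidden, violating the D-axiom.

Inconsistent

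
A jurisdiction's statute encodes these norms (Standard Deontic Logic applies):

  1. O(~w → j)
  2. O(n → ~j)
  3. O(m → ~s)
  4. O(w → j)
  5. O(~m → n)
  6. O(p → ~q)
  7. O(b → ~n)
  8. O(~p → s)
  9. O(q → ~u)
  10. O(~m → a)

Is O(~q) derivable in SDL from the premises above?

Premises 1 and 4 are O(~w → j) and O(w → j); every ideal world satisfies ~w or w, so in either case j holds — hence O(j).
Premise 2 is O(n → ~j); contrapositively O(j → ~n). Since O(j) holds, K gives O(~n).
The contrapositive of premise 5 (O(~m → n)) is O(~n → m), and O(~n) is already established, so O(m).
Applying K to premise 3 (O(m → ~s)) and O(m) yields O(~s).
The contrapositive of premise 8 (O(~p → s)) is O(~s → p), and O(~s) is already established, so O(p).
From O(p) and premise 6, O(p → ~q), we obtain O(~q).
Premises 7, 9, 10 do not contribute to this derivation.
So O(~q) follows.

Yes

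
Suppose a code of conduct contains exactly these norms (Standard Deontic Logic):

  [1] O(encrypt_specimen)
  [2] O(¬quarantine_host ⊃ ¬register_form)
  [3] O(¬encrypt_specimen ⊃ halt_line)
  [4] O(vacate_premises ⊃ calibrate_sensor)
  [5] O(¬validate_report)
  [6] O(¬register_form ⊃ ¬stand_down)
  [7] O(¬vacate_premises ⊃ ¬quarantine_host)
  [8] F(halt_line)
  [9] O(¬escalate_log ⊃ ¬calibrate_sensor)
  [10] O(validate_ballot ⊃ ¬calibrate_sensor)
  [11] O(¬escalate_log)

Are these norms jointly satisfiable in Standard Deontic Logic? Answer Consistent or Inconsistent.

Consistent

Premise 3 is O(¬encrypt_specimen ⊃ halt_line), but O(¬encrypt_specimen) is not derivable from the premises, so it does not yield O(halt_line).
So O(halt_line) is not derivable, and the apparent clash with O(¬halt_line) does not arise.
A world satisfying every obligation exists (e.g. calibrate_sensor=false, encrypt_specimen=true, escalate_log=false, halt_line=false, quarantine_host=false, register_form=false, stand_down=false, vacate_premises=false, validate_ballot=false, validate_report=false); no atom is both obligatory and forbidden, so the set is consistent.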